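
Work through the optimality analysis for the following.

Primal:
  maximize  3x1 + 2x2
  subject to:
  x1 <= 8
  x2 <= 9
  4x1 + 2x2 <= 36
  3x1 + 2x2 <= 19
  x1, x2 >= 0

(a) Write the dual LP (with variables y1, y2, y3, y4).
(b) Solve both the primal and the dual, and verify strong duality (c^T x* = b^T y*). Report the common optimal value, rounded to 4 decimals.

The standard primal-dual pair for 'max c^T x s.t. A x <= b, x >= 0' is:
  Dual:  min b^T y  s.t.  A^T y >= c,  y >= 0.

So the dual LP is:
  minimize  8y1 + 9y2 + 36y3 + 19y4
  subject to:
    y1 + 4y3 + 3y4 >= 3
    y2 + 2y3 + 2y4 >= 2
    y1, y2, y3, y4 >= 0

Solving the primal: x* = (6.3333, 0).
  primal value c^T x* = 19.
Solving the dual: y* = (0, 0, 0, 1).
  dual value b^T y* = 19.
Strong duality: c^T x* = b^T y*. Confirmed.

19


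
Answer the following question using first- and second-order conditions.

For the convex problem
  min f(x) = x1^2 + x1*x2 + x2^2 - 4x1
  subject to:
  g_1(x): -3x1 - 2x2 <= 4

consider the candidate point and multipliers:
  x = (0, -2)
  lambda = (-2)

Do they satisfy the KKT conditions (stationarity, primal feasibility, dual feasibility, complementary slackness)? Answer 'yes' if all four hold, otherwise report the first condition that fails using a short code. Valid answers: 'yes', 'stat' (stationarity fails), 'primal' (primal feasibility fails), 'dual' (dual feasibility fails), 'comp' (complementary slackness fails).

Gradient of f: grad f(x) = Q x + c = (-6, -4)
Constraint values g_i(x) = a_i^T x - b_i:
  g_1((0, -2)) = 0
Stationarity residual: grad f(x) + sum_i lambda_i a_i = (0, 0)
  -> stationarity OK
Primal feasibility (all g_i <= 0): OK
Dual feasibility (all lambda_i >= 0): FAILS
Complementary slackness (lambda_i * g_i(x) = 0 for all i): OK

Verdict: the first failing condition is dual_feasibility -> dual.

dual


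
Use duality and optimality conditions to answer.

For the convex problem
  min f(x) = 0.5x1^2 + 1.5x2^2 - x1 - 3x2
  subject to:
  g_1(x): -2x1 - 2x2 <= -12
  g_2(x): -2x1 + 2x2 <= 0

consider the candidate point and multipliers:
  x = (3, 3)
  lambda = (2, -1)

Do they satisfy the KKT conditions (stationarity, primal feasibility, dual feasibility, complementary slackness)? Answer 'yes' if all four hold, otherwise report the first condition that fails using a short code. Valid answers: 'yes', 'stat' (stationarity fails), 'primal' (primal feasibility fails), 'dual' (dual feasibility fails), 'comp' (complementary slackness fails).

Gradient of f: grad f(x) = Q x + c = (2, 6)
Constraint values g_i(x) = a_i^T x - b_i:
  g_1((3, 3)) = 0
  g_2((3, 3)) = 0
Stationarity residual: grad f(x) + sum_i lambda_i a_i = (0, 0)
  -> stationarity OK
Primal feasibility (all g_i <= 0): OK
Dual feasibility (all lambda_i >= 0): FAILS
Complementary slackness (lambda_i * g_i(x) = 0 for all i): OK

Verdict: the first failing condition is dual_feasibility -> dual.

dual


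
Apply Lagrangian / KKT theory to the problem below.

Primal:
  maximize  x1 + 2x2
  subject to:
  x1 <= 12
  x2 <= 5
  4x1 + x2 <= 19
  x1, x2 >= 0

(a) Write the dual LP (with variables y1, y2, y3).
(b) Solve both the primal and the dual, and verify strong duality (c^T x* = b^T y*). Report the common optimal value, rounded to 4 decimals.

The standard primal-dual pair for 'max c^T x s.t. A x <= b, x >= 0' is:
  Dual:  min b^T y  s.t.  A^T y >= c,  y >= 0.

So the dual LP is:
  minimize  12y1 + 5y2 + 19y3
  subject to:
    y1 + 4y3 >= 1
    y2 + y3 >= 2
    y1, y2, y3 >= 0

Solving the primal: x* = (3.5, 5).
  primal value c^T x* = 13.5.
Solving the dual: y* = (0, 1.75, 0.25).
  dual value b^T y* = 13.5.
Strong duality: c^T x* = b^T y*. Confirmed.

13.5


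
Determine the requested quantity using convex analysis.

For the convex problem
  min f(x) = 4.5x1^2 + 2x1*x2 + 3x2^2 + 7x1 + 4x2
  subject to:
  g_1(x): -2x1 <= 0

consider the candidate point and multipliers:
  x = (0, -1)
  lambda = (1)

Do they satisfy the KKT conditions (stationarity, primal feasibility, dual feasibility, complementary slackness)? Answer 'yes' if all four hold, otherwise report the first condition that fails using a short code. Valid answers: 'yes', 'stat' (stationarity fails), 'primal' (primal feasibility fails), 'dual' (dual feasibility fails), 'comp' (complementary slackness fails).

Gradient of f: grad f(x) = Q x + c = (5, -2)
Constraint values g_i(x) = a_i^T x - b_i:
  g_1((0, -1)) = 0
Stationarity residual: grad f(x) + sum_i lambda_i a_i = (3, -2)
  -> stationarity FAILS
Primal feasibility (all g_i <= 0): OK
Dual feasibility (all lambda_i >= 0): OK
Complementary slackness (lambda_i * g_i(x) = 0 for all i): OK

Verdict: the first failing condition is stationarity -> stat.

stat


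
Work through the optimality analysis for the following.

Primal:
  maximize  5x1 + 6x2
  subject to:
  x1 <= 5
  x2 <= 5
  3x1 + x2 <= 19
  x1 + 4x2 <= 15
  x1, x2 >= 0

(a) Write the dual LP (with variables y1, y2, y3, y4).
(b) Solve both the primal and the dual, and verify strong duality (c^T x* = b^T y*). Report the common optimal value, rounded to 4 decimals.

The standard primal-dual pair for 'max c^T x s.t. A x <= b, x >= 0' is:
  Dual:  min b^T y  s.t.  A^T y >= c,  y >= 0.

So the dual LP is:
  minimize  5y1 + 5y2 + 19y3 + 15y4
  subject to:
    y1 + 3y3 + y4 >= 5
    y2 + y3 + 4y4 >= 6
    y1, y2, y3, y4 >= 0

Solving the primal: x* = (5, 2.5).
  primal value c^T x* = 40.
Solving the dual: y* = (3.5, 0, 0, 1.5).
  dual value b^T y* = 40.
Strong duality: c^T x* = b^T y*. Confirmed.

40


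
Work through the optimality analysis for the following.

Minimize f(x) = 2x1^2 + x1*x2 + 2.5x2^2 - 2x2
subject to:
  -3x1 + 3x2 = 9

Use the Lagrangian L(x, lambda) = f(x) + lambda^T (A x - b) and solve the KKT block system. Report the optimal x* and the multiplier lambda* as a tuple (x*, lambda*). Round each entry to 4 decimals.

Form the Lagrangian:
  L(x, lambda) = (1/2) x^T Q x + c^T x + lambda^T (A x - b)
Stationarity (grad_x L = 0): Q x + c + A^T lambda = 0.
Primal feasibility: A x = b.

This gives the KKT block system:
  [ Q   A^T ] [ x     ]   [-c ]
  [ A    0  ] [ lambda ] = [ b ]

Solving the linear system:
  x*      = (-1.4545, 1.5455)
  lambda* = (-1.4242)
  f(x*)   = 4.8636

x* = (-1.4545, 1.5455), lambda* = (-1.4242)


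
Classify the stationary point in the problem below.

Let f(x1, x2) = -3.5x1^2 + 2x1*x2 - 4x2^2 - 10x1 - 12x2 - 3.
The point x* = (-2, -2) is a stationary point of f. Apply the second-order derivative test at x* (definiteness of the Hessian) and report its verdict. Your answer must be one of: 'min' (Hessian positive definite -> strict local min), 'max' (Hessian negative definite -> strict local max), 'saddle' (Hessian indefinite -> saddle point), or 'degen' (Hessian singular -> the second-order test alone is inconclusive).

Compute the Hessian H = grad^2 f:
  H = [[-7, 2], [2, -8]]
Verify stationarity: grad f(x*) = H x* + g = (0, 0).
Eigenvalues of H: -9.5616, -5.4384.
Both eigenvalues < 0, so H is negative definite -> x* is a strict local max.

max


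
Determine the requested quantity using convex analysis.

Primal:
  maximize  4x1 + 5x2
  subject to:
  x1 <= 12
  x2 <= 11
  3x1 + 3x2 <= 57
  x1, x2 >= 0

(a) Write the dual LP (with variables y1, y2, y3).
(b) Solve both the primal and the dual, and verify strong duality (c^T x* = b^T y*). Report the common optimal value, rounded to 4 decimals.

The standard primal-dual pair for 'max c^T x s.t. A x <= b, x >= 0' is:
  Dual:  min b^T y  s.t.  A^T y >= c,  y >= 0.

So the dual LP is:
  minimize  12y1 + 11y2 + 57y3
  subject to:
    y1 + 3y3 >= 4
    y2 + 3y3 >= 5
    y1, y2, y3 >= 0

Solving the primal: x* = (8, 11).
  primal value c^T x* = 87.
Solving the dual: y* = (0, 1, 1.3333).
  dual value b^T y* = 87.
Strong duality: c^T x* = b^T y*. Confirmed.

87


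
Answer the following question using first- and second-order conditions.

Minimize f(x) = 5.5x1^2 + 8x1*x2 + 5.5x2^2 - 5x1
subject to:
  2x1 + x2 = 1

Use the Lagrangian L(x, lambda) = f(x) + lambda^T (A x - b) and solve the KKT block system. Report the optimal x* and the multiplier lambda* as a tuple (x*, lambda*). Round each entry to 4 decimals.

Form the Lagrangian:
  L(x, lambda) = (1/2) x^T Q x + c^T x + lambda^T (A x - b)
Stationarity (grad_x L = 0): Q x + c + A^T lambda = 0.
Primal feasibility: A x = b.

This gives the KKT block system:
  [ Q   A^T ] [ x     ]   [-c ]
  [ A    0  ] [ lambda ] = [ b ]

Solving the linear system:
  x*      = (0.8261, -0.6522)
  lambda* = (0.5652)
  f(x*)   = -2.3478

x* = (0.8261, -0.6522), lambda* = (0.5652)


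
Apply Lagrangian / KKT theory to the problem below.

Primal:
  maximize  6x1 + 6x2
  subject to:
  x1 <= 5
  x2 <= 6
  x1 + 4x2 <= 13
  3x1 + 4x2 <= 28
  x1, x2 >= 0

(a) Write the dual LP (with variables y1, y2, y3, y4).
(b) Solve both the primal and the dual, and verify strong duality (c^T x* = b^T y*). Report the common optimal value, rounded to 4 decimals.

The standard primal-dual pair for 'max c^T x s.t. A x <= b, x >= 0' is:
  Dual:  min b^T y  s.t.  A^T y >= c,  y >= 0.

So the dual LP is:
  minimize  5y1 + 6y2 + 13y3 + 28y4
  subject to:
    y1 + y3 + 3y4 >= 6
    y2 + 4y3 + 4y4 >= 6
    y1, y2, y3, y4 >= 0

Solving the primal: x* = (5, 2).
  primal value c^T x* = 42.
Solving the dual: y* = (4.5, 0, 1.5, 0).
  dual value b^T y* = 42.
Strong duality: c^T x* = b^T y*. Confirmed.

42


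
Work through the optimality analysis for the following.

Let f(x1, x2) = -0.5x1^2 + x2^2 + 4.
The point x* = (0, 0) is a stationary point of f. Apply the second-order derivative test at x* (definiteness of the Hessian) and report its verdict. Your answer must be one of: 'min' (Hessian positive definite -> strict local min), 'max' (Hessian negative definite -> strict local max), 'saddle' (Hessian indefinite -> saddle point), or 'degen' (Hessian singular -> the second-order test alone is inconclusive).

Compute the Hessian H = grad^2 f:
  H = [[-1, 0], [0, 2]]
Verify stationarity: grad f(x*) = H x* + g = (0, 0).
Eigenvalues of H: -1, 2.
Eigenvalues have mixed signs, so H is indefinite -> x* is a saddle point.

saddle


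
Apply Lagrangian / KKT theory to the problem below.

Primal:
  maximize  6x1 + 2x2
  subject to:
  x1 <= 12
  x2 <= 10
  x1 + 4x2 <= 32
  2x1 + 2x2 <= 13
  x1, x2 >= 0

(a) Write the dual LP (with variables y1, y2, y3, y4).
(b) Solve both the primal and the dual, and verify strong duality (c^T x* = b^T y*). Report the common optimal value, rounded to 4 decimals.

The standard primal-dual pair for 'max c^T x s.t. A x <= b, x >= 0' is:
  Dual:  min b^T y  s.t.  A^T y >= c,  y >= 0.

So the dual LP is:
  minimize  12y1 + 10y2 + 32y3 + 13y4
  subject to:
    y1 + y3 + 2y4 >= 6
    y2 + 4y3 + 2y4 >= 2
    y1, y2, y3, y4 >= 0

Solving the primal: x* = (6.5, 0).
  primal value c^T x* = 39.
Solving the dual: y* = (0, 0, 0, 3).
  dual value b^T y* = 39.
Strong duality: c^T x* = b^T y*. Confirmed.

39


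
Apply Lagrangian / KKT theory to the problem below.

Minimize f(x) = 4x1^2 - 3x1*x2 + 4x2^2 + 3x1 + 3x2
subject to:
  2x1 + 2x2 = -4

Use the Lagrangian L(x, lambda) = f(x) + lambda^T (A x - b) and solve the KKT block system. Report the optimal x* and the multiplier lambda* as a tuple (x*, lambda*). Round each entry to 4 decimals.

Form the Lagrangian:
  L(x, lambda) = (1/2) x^T Q x + c^T x + lambda^T (A x - b)
Stationarity (grad_x L = 0): Q x + c + A^T lambda = 0.
Primal feasibility: A x = b.

This gives the KKT block system:
  [ Q   A^T ] [ x     ]   [-c ]
  [ A    0  ] [ lambda ] = [ b ]

Solving the linear system:
  x*      = (-1, -1)
  lambda* = (1)
  f(x*)   = -1

x* = (-1, -1), lambda* = (1)


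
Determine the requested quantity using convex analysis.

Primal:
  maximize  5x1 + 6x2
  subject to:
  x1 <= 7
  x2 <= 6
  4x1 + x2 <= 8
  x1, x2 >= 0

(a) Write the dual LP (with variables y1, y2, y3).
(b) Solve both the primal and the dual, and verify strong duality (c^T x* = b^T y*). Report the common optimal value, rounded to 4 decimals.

The standard primal-dual pair for 'max c^T x s.t. A x <= b, x >= 0' is:
  Dual:  min b^T y  s.t.  A^T y >= c,  y >= 0.

So the dual LP is:
  minimize  7y1 + 6y2 + 8y3
  subject to:
    y1 + 4y3 >= 5
    y2 + y3 >= 6
    y1, y2, y3 >= 0

Solving the primal: x* = (0.5, 6).
  primal value c^T x* = 38.5.
Solving the dual: y* = (0, 4.75, 1.25).
  dual value b^T y* = 38.5.
Strong duality: c^T x* = b^T y*. Confirmed.

38.5


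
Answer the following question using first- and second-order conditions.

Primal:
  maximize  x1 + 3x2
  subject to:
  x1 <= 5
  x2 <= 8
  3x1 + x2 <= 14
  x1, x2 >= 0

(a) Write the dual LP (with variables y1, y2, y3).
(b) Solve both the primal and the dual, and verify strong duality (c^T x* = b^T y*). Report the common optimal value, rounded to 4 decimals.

The standard primal-dual pair for 'max c^T x s.t. A x <= b, x >= 0' is:
  Dual:  min b^T y  s.t.  A^T y >= c,  y >= 0.

So the dual LP is:
  minimize  5y1 + 8y2 + 14y3
  subject to:
    y1 + 3y3 >= 1
    y2 + y3 >= 3
    y1, y2, y3 >= 0

Solving the primal: x* = (2, 8).
  primal value c^T x* = 26.
Solving the dual: y* = (0, 2.6667, 0.3333).
  dual value b^T y* = 26.
Strong duality: c^T x* = b^T y*. Confirmed.

26


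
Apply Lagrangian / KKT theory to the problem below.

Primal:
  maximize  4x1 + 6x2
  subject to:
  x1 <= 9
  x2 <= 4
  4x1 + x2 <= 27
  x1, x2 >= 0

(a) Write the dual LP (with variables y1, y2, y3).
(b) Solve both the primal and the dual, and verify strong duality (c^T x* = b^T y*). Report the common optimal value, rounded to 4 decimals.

The standard primal-dual pair for 'max c^T x s.t. A x <= b, x >= 0' is:
  Dual:  min b^T y  s.t.  A^T y >= c,  y >= 0.

So the dual LP is:
  minimize  9y1 + 4y2 + 27y3
  subject to:
    y1 + 4y3 >= 4
    y2 + y3 >= 6
    y1, y2, y3 >= 0

Solving the primal: x* = (5.75, 4).
  primal value c^T x* = 47.
Solving the dual: y* = (0, 5, 1).
  dual value b^T y* = 47.
Strong duality: c^T x* = b^T y*. Confirmed.

47


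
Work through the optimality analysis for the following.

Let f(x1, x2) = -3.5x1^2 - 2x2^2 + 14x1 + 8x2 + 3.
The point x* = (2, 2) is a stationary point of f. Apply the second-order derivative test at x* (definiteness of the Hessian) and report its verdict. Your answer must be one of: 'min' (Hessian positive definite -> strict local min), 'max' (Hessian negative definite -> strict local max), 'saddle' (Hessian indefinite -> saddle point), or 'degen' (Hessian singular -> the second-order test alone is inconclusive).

Compute the Hessian H = grad^2 f:
  H = [[-7, 0], [0, -4]]
Verify stationarity: grad f(x*) = H x* + g = (0, 0).
Eigenvalues of H: -7, -4.
Both eigenvalues < 0, so H is negative definite -> x* is a strict local max.

max


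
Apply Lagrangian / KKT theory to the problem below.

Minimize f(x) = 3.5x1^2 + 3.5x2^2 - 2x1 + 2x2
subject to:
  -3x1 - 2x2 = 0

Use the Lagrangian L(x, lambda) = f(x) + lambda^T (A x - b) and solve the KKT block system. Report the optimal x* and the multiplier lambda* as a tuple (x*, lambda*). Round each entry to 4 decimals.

Form the Lagrangian:
  L(x, lambda) = (1/2) x^T Q x + c^T x + lambda^T (A x - b)
Stationarity (grad_x L = 0): Q x + c + A^T lambda = 0.
Primal feasibility: A x = b.

This gives the KKT block system:
  [ Q   A^T ] [ x     ]   [-c ]
  [ A    0  ] [ lambda ] = [ b ]

Solving the linear system:
  x*      = (0.2198, -0.3297)
  lambda* = (-0.1538)
  f(x*)   = -0.5495

x* = (0.2198, -0.3297), lambda* = (-0.1538)


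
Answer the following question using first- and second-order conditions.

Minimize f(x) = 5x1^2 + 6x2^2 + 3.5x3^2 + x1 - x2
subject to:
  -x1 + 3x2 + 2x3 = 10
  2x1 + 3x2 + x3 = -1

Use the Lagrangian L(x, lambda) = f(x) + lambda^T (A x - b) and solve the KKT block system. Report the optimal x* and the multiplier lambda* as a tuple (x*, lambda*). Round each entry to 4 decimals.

Form the Lagrangian:
  L(x, lambda) = (1/2) x^T Q x + c^T x + lambda^T (A x - b)
Stationarity (grad_x L = 0): Q x + c + A^T lambda = 0.
Primal feasibility: A x = b.

This gives the KKT block system:
  [ Q   A^T ] [ x     ]   [-c ]
  [ A    0  ] [ lambda ] = [ b ]

Solving the linear system:
  x*      = (-2.9498, 0.9164, 2.1505)
  lambda* = (-11.721, 8.3887)
  f(x*)   = 60.8662

x* = (-2.9498, 0.9164, 2.1505), lambda* = (-11.721, 8.3887)


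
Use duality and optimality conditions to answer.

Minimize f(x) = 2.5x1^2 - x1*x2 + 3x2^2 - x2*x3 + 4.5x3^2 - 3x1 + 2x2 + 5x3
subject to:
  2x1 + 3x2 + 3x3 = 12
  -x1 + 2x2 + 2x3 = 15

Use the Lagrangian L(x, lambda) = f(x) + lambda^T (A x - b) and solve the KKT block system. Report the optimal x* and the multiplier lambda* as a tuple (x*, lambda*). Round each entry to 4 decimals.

Form the Lagrangian:
  L(x, lambda) = (1/2) x^T Q x + c^T x + lambda^T (A x - b)
Stationarity (grad_x L = 0): Q x + c + A^T lambda = 0.
Primal feasibility: A x = b.

This gives the KKT block system:
  [ Q   A^T ] [ x     ]   [-c ]
  [ A    0  ] [ lambda ] = [ b ]

Solving the linear system:
  x*      = (-3, 3.5294, 2.4706)
  lambda* = (2.7647, -16)
  f(x*)   = 117.6176

x* = (-3, 3.5294, 2.4706), lambda* = (2.7647, -16)


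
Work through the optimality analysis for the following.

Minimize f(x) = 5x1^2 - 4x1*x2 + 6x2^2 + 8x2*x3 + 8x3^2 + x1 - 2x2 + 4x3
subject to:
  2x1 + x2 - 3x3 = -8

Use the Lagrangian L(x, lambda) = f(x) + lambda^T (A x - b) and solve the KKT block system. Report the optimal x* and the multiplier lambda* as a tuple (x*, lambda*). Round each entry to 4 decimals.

Form the Lagrangian:
  L(x, lambda) = (1/2) x^T Q x + c^T x + lambda^T (A x - b)
Stationarity (grad_x L = 0): Q x + c + A^T lambda = 0.
Primal feasibility: A x = b.

This gives the KKT block system:
  [ Q   A^T ] [ x     ]   [-c ]
  [ A    0  ] [ lambda ] = [ b ]

Solving the linear system:
  x*      = (-1.4619, -1.4516, 1.2082)
  lambda* = (3.9062)
  f(x*)   = 18.7617

x* = (-1.4619, -1.4516, 1.2082), lambda* = (3.9062)


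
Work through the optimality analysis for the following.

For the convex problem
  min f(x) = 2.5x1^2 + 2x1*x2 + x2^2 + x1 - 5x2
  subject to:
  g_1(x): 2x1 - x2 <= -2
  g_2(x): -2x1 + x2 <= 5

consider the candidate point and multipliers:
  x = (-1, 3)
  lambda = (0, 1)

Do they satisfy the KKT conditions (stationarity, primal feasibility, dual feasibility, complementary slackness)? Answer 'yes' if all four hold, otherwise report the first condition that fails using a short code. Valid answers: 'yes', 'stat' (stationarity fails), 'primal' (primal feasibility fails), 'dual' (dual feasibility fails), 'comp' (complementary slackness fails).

Gradient of f: grad f(x) = Q x + c = (2, -1)
Constraint values g_i(x) = a_i^T x - b_i:
  g_1((-1, 3)) = -3
  g_2((-1, 3)) = 0
Stationarity residual: grad f(x) + sum_i lambda_i a_i = (0, 0)
  -> stationarity OK
Primal feasibility (all g_i <= 0): OK
Dual feasibility (all lambda_i >= 0): OK
Complementary slackness (lambda_i * g_i(x) = 0 for all i): OK

Verdict: yes, KKT holds.

yes


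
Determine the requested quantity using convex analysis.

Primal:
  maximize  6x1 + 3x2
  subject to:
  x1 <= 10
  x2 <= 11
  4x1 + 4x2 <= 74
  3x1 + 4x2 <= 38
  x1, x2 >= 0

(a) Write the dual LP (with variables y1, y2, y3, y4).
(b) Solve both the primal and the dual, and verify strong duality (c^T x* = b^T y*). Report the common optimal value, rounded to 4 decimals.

The standard primal-dual pair for 'max c^T x s.t. A x <= b, x >= 0' is:
  Dual:  min b^T y  s.t.  A^T y >= c,  y >= 0.

So the dual LP is:
  minimize  10y1 + 11y2 + 74y3 + 38y4
  subject to:
    y1 + 4y3 + 3y4 >= 6
    y2 + 4y3 + 4y4 >= 3
    y1, y2, y3, y4 >= 0

Solving the primal: x* = (10, 2).
  primal value c^T x* = 66.
Solving the dual: y* = (3.75, 0, 0, 0.75).
  dual value b^T y* = 66.
Strong duality: c^T x* = b^T y*. Confirmed.

66


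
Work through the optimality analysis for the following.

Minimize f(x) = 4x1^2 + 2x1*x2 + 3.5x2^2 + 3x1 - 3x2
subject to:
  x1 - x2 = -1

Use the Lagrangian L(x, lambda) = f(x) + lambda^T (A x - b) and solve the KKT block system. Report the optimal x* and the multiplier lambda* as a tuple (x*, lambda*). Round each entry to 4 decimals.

Form the Lagrangian:
  L(x, lambda) = (1/2) x^T Q x + c^T x + lambda^T (A x - b)
Stationarity (grad_x L = 0): Q x + c + A^T lambda = 0.
Primal feasibility: A x = b.

This gives the KKT block system:
  [ Q   A^T ] [ x     ]   [-c ]
  [ A    0  ] [ lambda ] = [ b ]

Solving the linear system:
  x*      = (-0.4737, 0.5263)
  lambda* = (-0.2632)
  f(x*)   = -1.6316

x* = (-0.4737, 0.5263), lambda* = (-0.2632)


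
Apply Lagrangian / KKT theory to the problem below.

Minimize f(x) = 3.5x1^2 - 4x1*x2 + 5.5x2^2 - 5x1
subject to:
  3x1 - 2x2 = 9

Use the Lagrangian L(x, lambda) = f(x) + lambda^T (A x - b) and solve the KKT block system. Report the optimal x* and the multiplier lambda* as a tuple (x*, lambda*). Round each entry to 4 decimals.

Form the Lagrangian:
  L(x, lambda) = (1/2) x^T Q x + c^T x + lambda^T (A x - b)
Stationarity (grad_x L = 0): Q x + c + A^T lambda = 0.
Primal feasibility: A x = b.

This gives the KKT block system:
  [ Q   A^T ] [ x     ]   [-c ]
  [ A    0  ] [ lambda ] = [ b ]

Solving the linear system:
  x*      = (3.1013, 0.1519)
  lambda* = (-5.3671)
  f(x*)   = 16.3987

x* = (3.1013, 0.1519), lambda* = (-5.3671)


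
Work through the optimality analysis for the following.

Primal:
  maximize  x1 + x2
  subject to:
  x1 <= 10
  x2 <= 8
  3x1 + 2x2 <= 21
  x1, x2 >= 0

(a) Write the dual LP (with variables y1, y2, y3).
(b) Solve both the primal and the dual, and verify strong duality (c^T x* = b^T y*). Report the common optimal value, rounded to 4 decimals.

The standard primal-dual pair for 'max c^T x s.t. A x <= b, x >= 0' is:
  Dual:  min b^T y  s.t.  A^T y >= c,  y >= 0.

So the dual LP is:
  minimize  10y1 + 8y2 + 21y3
  subject to:
    y1 + 3y3 >= 1
    y2 + 2y3 >= 1
    y1, y2, y3 >= 0

Solving the primal: x* = (1.6667, 8).
  primal value c^T x* = 9.6667.
Solving the dual: y* = (0, 0.3333, 0.3333).
  dual value b^T y* = 9.6667.
Strong duality: c^T x* = b^T y*. Confirmed.

9.6667


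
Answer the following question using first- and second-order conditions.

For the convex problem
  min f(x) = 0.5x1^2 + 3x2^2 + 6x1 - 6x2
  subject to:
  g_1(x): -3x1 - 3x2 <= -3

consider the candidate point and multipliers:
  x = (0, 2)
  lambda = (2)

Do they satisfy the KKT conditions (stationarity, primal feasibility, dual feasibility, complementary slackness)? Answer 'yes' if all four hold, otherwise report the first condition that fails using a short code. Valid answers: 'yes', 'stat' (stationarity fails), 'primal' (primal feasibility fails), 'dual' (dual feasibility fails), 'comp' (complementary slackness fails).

Gradient of f: grad f(x) = Q x + c = (6, 6)
Constraint values g_i(x) = a_i^T x - b_i:
  g_1((0, 2)) = -3
Stationarity residual: grad f(x) + sum_i lambda_i a_i = (0, 0)
  -> stationarity OK
Primal feasibility (all g_i <= 0): OK
Dual feasibility (all lambda_i >= 0): OK
Complementary slackness (lambda_i * g_i(x) = 0 for all i): FAILS

Verdict: the first failing condition is complementary_slackness -> comp.

comp


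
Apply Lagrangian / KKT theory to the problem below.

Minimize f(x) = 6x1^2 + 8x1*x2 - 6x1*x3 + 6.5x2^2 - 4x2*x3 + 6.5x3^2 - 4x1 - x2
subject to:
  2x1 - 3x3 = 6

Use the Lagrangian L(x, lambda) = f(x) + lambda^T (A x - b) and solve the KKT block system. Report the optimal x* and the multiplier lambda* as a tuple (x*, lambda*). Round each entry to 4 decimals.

Form the Lagrangian:
  L(x, lambda) = (1/2) x^T Q x + c^T x + lambda^T (A x - b)
Stationarity (grad_x L = 0): Q x + c + A^T lambda = 0.
Primal feasibility: A x = b.

This gives the KKT block system:
  [ Q   A^T ] [ x     ]   [-c ]
  [ A    0  ] [ lambda ] = [ b ]

Solving the linear system:
  x*      = (1.6081, -1.1982, -0.9279)
  lambda* = (-5.6396)
  f(x*)   = 14.3018

x* = (1.6081, -1.1982, -0.9279), lambda* = (-5.6396)


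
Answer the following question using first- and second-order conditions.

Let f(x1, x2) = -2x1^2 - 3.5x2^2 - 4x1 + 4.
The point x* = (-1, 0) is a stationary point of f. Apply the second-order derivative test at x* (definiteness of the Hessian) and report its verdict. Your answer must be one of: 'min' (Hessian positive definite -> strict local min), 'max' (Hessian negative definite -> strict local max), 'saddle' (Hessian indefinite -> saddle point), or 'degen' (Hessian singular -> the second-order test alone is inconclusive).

Compute the Hessian H = grad^2 f:
  H = [[-4, 0], [0, -7]]
Verify stationarity: grad f(x*) = H x* + g = (0, 0).
Eigenvalues of H: -7, -4.
Both eigenvalues < 0, so H is negative definite -> x* is a strict local max.

max


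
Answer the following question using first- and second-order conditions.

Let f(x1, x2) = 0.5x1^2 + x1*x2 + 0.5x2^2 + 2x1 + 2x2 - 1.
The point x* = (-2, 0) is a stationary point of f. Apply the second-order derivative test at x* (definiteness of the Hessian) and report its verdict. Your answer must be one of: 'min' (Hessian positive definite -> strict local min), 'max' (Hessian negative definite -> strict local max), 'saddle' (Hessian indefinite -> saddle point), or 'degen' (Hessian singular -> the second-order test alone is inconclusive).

Compute the Hessian H = grad^2 f:
  H = [[1, 1], [1, 1]]
Verify stationarity: grad f(x*) = H x* + g = (0, 0).
Eigenvalues of H: 0, 2.
H has a zero eigenvalue (singular; positive semidefinite but not definite), so H is neither positive definite, negative definite, nor indefinite. The second-order test alone is inconclusive -> degen.
(Indeed, f is constant along the null direction of H through x*, so x* is not a strict local extremum.)

degen


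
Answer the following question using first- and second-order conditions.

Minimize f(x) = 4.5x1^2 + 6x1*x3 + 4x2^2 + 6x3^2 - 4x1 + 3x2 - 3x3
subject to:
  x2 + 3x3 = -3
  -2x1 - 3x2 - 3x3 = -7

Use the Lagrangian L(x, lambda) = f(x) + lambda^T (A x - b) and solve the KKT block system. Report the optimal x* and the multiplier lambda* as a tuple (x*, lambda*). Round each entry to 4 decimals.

Form the Lagrangian:
  L(x, lambda) = (1/2) x^T Q x + c^T x + lambda^T (A x - b)
Stationarity (grad_x L = 0): Q x + c + A^T lambda = 0.
Primal feasibility: A x = b.

This gives the KKT block system:
  [ Q   A^T ] [ x     ]   [-c ]
  [ A    0  ] [ lambda ] = [ b ]

Solving the linear system:
  x*      = (3.3433, 1.6567, -1.5522)
  lambda* = (8.9104, 8.3881)
  f(x*)   = 40.8507

x* = (3.3433, 1.6567, -1.5522), lambda* = (8.9104, 8.3881)


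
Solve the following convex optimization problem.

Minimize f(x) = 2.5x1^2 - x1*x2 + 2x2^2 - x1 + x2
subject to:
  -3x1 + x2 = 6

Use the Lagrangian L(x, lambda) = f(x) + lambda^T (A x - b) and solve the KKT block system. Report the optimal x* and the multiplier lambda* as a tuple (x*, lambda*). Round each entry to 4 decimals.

Form the Lagrangian:
  L(x, lambda) = (1/2) x^T Q x + c^T x + lambda^T (A x - b)
Stationarity (grad_x L = 0): Q x + c + A^T lambda = 0.
Primal feasibility: A x = b.

This gives the KKT block system:
  [ Q   A^T ] [ x     ]   [-c ]
  [ A    0  ] [ lambda ] = [ b ]

Solving the linear system:
  x*      = (-1.9429, 0.1714)
  lambda* = (-3.6286)
  f(x*)   = 11.9429

x* = (-1.9429, 0.1714), lambda* = (-3.6286)


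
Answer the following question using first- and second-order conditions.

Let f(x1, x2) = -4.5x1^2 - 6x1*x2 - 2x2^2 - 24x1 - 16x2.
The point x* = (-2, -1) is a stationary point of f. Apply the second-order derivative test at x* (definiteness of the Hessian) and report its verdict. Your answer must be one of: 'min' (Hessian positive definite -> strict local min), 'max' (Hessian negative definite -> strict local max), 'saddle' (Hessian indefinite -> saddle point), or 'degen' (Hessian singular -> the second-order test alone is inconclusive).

Compute the Hessian H = grad^2 f:
  H = [[-9, -6], [-6, -4]]
Verify stationarity: grad f(x*) = H x* + g = (0, 0).
Eigenvalues of H: -13, 0.
H has a zero eigenvalue (singular; negative semidefinite but not definite), so H is neither positive definite, negative definite, nor indefinite. The second-order test alone is inconclusive -> degen.
(Indeed, f is constant along the null direction of H through x*, so x* is not a strict local extremum.)

degen


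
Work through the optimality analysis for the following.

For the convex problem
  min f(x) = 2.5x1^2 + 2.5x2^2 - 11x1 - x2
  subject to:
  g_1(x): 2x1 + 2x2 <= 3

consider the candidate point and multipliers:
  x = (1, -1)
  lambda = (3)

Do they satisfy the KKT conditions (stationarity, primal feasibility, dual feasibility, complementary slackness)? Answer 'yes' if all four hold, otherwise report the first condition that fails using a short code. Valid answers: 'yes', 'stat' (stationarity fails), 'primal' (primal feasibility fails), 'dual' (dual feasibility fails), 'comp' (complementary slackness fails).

Gradient of f: grad f(x) = Q x + c = (-6, -6)
Constraint values g_i(x) = a_i^T x - b_i:
  g_1((1, -1)) = -3
Stationarity residual: grad f(x) + sum_i lambda_i a_i = (0, 0)
  -> stationarity OK
Primal feasibility (all g_i <= 0): OK
Dual feasibility (all lambda_i >= 0): OK
Complementary slackness (lambda_i * g_i(x) = 0 for all i): FAILS

Verdict: the first failing condition is complementary_slackness -> comp.

comp


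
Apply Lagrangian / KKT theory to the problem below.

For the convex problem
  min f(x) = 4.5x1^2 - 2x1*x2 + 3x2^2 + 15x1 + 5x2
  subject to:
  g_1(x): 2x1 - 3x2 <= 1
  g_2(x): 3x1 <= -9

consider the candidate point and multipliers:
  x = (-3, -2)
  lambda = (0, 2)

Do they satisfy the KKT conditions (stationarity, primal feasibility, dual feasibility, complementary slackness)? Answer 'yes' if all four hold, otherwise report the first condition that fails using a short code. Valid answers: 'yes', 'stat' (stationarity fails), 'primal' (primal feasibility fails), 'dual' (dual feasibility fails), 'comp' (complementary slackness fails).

Gradient of f: grad f(x) = Q x + c = (-8, -1)
Constraint values g_i(x) = a_i^T x - b_i:
  g_1((-3, -2)) = -1
  g_2((-3, -2)) = 0
Stationarity residual: grad f(x) + sum_i lambda_i a_i = (-2, -1)
  -> stationarity FAILS
Primal feasibility (all g_i <= 0): OK
Dual feasibility (all lambda_i >= 0): OK
Complementary slackness (lambda_i * g_i(x) = 0 for all i): OK

Verdict: the first failing condition is stationarity -> stat.

stat


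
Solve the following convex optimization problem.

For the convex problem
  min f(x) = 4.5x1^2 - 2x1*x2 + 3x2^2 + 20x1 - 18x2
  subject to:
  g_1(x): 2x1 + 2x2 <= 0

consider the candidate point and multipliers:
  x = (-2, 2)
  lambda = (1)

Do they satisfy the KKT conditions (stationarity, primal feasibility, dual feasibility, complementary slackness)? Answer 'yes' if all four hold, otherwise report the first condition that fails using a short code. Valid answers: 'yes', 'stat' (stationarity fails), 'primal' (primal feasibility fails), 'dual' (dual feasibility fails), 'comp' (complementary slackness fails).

Gradient of f: grad f(x) = Q x + c = (-2, -2)
Constraint values g_i(x) = a_i^T x - b_i:
  g_1((-2, 2)) = 0
Stationarity residual: grad f(x) + sum_i lambda_i a_i = (0, 0)
  -> stationarity OK
Primal feasibility (all g_i <= 0): OK
Dual feasibility (all lambda_i >= 0): OK
Complementary slackness (lambda_i * g_i(x) = 0 for all i): OK

Verdict: yes, KKT holds.

yes


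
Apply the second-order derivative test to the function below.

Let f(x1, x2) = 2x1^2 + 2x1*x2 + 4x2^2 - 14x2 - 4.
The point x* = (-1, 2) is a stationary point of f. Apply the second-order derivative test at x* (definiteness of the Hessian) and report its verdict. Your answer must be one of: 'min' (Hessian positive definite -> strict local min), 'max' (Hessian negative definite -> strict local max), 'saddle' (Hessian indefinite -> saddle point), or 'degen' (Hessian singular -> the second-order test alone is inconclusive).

Compute the Hessian H = grad^2 f:
  H = [[4, 2], [2, 8]]
Verify stationarity: grad f(x*) = H x* + g = (0, 0).
Eigenvalues of H: 3.1716, 8.8284.
Both eigenvalues > 0, so H is positive definite -> x* is a strict local min.

min


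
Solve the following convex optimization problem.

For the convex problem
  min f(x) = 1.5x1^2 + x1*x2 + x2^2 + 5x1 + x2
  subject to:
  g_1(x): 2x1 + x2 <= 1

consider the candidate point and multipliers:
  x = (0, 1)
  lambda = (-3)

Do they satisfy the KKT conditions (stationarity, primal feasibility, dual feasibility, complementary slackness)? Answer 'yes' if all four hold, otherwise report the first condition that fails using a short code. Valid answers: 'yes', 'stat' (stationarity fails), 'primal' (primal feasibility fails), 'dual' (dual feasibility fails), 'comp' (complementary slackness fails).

Gradient of f: grad f(x) = Q x + c = (6, 3)
Constraint values g_i(x) = a_i^T x - b_i:
  g_1((0, 1)) = 0
Stationarity residual: grad f(x) + sum_i lambda_i a_i = (0, 0)
  -> stationarity OK
Primal feasibility (all g_i <= 0): OK
Dual feasibility (all lambda_i >= 0): FAILS
Complementary slackness (lambda_i * g_i(x) = 0 for all i): OK

Verdict: the first failing condition is dual_feasibility -> dual.

dual


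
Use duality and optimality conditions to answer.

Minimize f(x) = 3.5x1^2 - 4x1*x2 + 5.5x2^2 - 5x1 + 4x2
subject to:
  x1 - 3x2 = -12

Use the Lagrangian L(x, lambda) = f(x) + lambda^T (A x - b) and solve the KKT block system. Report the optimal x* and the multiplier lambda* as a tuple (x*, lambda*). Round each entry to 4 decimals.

Form the Lagrangian:
  L(x, lambda) = (1/2) x^T Q x + c^T x + lambda^T (A x - b)
Stationarity (grad_x L = 0): Q x + c + A^T lambda = 0.
Primal feasibility: A x = b.

This gives the KKT block system:
  [ Q   A^T ] [ x     ]   [-c ]
  [ A    0  ] [ lambda ] = [ b ]

Solving the linear system:
  x*      = (0.9, 4.3)
  lambda* = (15.9)
  f(x*)   = 101.75

x* = (0.9, 4.3), lambda* = (15.9)


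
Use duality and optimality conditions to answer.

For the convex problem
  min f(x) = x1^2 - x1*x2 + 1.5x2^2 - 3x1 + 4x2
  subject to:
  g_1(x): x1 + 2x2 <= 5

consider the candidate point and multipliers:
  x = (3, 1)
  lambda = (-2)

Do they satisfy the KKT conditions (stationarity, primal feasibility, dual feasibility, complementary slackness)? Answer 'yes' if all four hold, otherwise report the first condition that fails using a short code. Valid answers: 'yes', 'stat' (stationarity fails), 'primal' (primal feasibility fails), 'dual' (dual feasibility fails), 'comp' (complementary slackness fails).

Gradient of f: grad f(x) = Q x + c = (2, 4)
Constraint values g_i(x) = a_i^T x - b_i:
  g_1((3, 1)) = 0
Stationarity residual: grad f(x) + sum_i lambda_i a_i = (0, 0)
  -> stationarity OK
Primal feasibility (all g_i <= 0): OK
Dual feasibility (all lambda_i >= 0): FAILS
Complementary slackness (lambda_i * g_i(x) = 0 for all i): OK

Verdict: the first failing condition is dual_feasibility -> dual.

dual


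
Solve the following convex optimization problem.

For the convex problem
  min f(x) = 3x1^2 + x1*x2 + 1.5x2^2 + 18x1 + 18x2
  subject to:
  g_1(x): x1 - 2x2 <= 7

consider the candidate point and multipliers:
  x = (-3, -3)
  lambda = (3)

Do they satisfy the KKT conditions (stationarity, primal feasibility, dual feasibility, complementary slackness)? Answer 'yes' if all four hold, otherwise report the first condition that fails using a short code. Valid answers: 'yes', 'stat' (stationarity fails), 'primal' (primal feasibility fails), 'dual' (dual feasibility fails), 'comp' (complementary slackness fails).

Gradient of f: grad f(x) = Q x + c = (-3, 6)
Constraint values g_i(x) = a_i^T x - b_i:
  g_1((-3, -3)) = -4
Stationarity residual: grad f(x) + sum_i lambda_i a_i = (0, 0)
  -> stationarity OK
Primal feasibility (all g_i <= 0): OK
Dual feasibility (all lambda_i >= 0): OK
Complementary slackness (lambda_i * g_i(x) = 0 for all i): FAILS

Verdict: the first failing condition is complementary_slackness -> comp.

comp


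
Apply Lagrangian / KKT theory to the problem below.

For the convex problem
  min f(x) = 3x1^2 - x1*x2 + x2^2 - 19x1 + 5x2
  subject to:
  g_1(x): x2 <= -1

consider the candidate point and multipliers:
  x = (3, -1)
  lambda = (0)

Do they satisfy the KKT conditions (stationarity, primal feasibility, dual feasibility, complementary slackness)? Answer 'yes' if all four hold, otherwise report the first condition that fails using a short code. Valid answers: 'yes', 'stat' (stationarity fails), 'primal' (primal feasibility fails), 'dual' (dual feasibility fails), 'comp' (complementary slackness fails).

Gradient of f: grad f(x) = Q x + c = (0, 0)
Constraint values g_i(x) = a_i^T x - b_i:
  g_1((3, -1)) = 0
Stationarity residual: grad f(x) + sum_i lambda_i a_i = (0, 0)
  -> stationarity OK
Primal feasibility (all g_i <= 0): OK
Dual feasibility (all lambda_i >= 0): OK
Complementary slackness (lambda_i * g_i(x) = 0 for all i): OK

Verdict: yes, KKT holds.

yes


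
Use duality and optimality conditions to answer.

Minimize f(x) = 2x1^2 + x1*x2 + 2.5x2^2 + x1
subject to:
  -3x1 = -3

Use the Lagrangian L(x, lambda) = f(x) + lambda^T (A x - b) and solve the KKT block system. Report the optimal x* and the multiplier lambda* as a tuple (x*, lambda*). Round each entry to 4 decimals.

Form the Lagrangian:
  L(x, lambda) = (1/2) x^T Q x + c^T x + lambda^T (A x - b)
Stationarity (grad_x L = 0): Q x + c + A^T lambda = 0.
Primal feasibility: A x = b.

This gives the KKT block system:
  [ Q   A^T ] [ x     ]   [-c ]
  [ A    0  ] [ lambda ] = [ b ]

Solving the linear system:
  x*      = (1, -0.2)
  lambda* = (1.6)
  f(x*)   = 2.9

x* = (1, -0.2), lambda* = (1.6)


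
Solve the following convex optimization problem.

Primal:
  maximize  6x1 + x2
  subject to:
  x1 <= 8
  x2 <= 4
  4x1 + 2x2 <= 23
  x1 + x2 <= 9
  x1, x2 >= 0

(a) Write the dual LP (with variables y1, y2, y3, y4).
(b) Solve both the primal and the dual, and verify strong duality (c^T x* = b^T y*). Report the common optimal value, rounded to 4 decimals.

The standard primal-dual pair for 'max c^T x s.t. A x <= b, x >= 0' is:
  Dual:  min b^T y  s.t.  A^T y >= c,  y >= 0.

So the dual LP is:
  minimize  8y1 + 4y2 + 23y3 + 9y4
  subject to:
    y1 + 4y3 + y4 >= 6
    y2 + 2y3 + y4 >= 1
    y1, y2, y3, y4 >= 0

Solving the primal: x* = (5.75, 0).
  primal value c^T x* = 34.5.
Solving the dual: y* = (0, 0, 1.5, 0).
  dual value b^T y* = 34.5.
Strong duality: c^T x* = b^T y*. Confirmed.

34.5


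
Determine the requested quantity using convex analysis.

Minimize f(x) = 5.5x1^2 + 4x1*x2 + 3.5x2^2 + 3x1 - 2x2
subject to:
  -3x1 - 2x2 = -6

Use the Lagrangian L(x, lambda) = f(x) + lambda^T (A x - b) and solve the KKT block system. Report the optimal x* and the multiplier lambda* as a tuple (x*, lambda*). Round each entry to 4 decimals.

Form the Lagrangian:
  L(x, lambda) = (1/2) x^T Q x + c^T x + lambda^T (A x - b)
Stationarity (grad_x L = 0): Q x + c + A^T lambda = 0.
Primal feasibility: A x = b.

This gives the KKT block system:
  [ Q   A^T ] [ x     ]   [-c ]
  [ A    0  ] [ lambda ] = [ b ]

Solving the linear system:
  x*      = (0.9153, 1.6271)
  lambda* = (6.5254)
  f(x*)   = 19.322

x* = (0.9153, 1.6271), lambda* = (6.5254)


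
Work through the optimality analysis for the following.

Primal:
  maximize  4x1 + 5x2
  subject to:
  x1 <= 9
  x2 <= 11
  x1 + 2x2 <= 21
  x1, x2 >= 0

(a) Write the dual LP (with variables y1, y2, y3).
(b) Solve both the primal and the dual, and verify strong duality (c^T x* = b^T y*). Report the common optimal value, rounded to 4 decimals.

The standard primal-dual pair for 'max c^T x s.t. A x <= b, x >= 0' is:
  Dual:  min b^T y  s.t.  A^T y >= c,  y >= 0.

So the dual LP is:
  minimize  9y1 + 11y2 + 21y3
  subject to:
    y1 + y3 >= 4
    y2 + 2y3 >= 5
    y1, y2, y3 >= 0

Solving the primal: x* = (9, 6).
  primal value c^T x* = 66.
Solving the dual: y* = (1.5, 0, 2.5).
  dual value b^T y* = 66.
Strong duality: c^T x* = b^T y*. Confirmed.

66


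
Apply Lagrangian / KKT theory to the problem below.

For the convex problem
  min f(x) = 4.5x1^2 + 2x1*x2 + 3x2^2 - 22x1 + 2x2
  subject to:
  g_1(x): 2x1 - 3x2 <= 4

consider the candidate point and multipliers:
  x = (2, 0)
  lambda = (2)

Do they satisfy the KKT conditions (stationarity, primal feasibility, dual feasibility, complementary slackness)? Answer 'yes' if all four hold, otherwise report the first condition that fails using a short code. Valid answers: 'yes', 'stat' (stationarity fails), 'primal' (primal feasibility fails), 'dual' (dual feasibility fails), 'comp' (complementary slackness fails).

Gradient of f: grad f(x) = Q x + c = (-4, 6)
Constraint values g_i(x) = a_i^T x - b_i:
  g_1((2, 0)) = 0
Stationarity residual: grad f(x) + sum_i lambda_i a_i = (0, 0)
  -> stationarity OK
Primal feasibility (all g_i <= 0): OK
Dual feasibility (all lambda_i >= 0): OK
Complementary slackness (lambda_i * g_i(x) = 0 for all i): OK

Verdict: yes, KKT holds.

yes
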